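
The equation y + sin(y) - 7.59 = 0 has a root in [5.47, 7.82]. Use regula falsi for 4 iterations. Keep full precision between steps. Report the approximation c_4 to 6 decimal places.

6.962133

False-position update: c = (a·f(b) − b·f(a))/(f(b) − f(a)); replace the endpoint whose sign matches f(c).
f(5.470000) = -2.846480, f(7.820000) = 1.229423
step 1: c = 7.111165, f(c) = 0.257731 > 0 → new bracket [5.470000, 7.111165]
step 2: c = 6.974905, f(c) = 0.022768 > 0 → new bracket [5.470000, 6.974905]
step 3: c = 6.962964, f(c) = 0.001584 > 0 → new bracket [5.470000, 6.962964]
step 4: c = 6.962133, f(c) = 0.000108 > 0 → new bracket [5.470000, 6.962133]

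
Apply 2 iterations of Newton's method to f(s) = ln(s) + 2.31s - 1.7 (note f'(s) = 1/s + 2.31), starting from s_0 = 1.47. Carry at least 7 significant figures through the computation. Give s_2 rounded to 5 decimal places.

0.82071

Newton update: s ← s − f(s)/f'(s).
s_0 = 1.470000: f = 2.080962, f' = 2.990272 → s_1 = 1.470000 - (2.080962)/(2.990272) = 0.774089
s_1 = 0.774089: f = -0.167922, f' = 3.601841 → s_2 = 0.774089 - (-0.167922)/(3.601841) = 0.820710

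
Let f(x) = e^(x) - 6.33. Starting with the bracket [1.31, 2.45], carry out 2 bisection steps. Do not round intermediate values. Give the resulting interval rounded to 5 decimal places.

[1.59500, 1.88000]

f(1.310000) = -2.623826, f(2.450000) = 5.258347 (opposite signs)
step 1: m = 1.880000, f(m) = 0.223505 > 0 → root in [1.310000, 1.880000]
step 2: m = 1.595000, f(m) = -1.401671 < 0 → root in [1.595000, 1.880000]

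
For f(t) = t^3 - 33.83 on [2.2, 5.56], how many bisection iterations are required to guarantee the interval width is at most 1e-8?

Initial width b − a = 5.56 − 2.2 = 3.360000.
After n steps the width is (b−a)/2^n; need (b−a)/2^n ≤ 1e-8.
So n ≥ log₂(3.360000/1e-8) = log₂(336000000.0000) ≈ 28.3239.
Hence n = 29.

29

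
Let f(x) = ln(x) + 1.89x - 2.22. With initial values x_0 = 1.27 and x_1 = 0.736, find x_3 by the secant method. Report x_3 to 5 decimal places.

f(x_0) = 0.419317, f(x_1) = -1.135485
x_2 = 0.736000 - (-1.135485)·(0.736000 - 1.270000)/(-1.135485 - (0.419317)) = 1.125985; f(x_2) = 0.026769
x_3 = 1.125985 - (0.026769)·(1.125985 - 0.736000)/(0.026769 - (-1.135485)) = 1.117003; f(x_3) = 0.001784

1.11700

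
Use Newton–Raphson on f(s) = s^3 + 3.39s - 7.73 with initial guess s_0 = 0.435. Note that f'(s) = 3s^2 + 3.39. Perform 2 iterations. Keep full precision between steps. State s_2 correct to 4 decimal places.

1.5400

s_0 = 0.435000: f = -6.173037, f' = 3.957675 → s_1 = 0.435000 - (-6.173037)/(3.957675) = 1.994764
s_1 = 1.994764: f = 6.969575, f' = 15.327245 → s_2 = 1.994764 - (6.969575)/(15.327245) = 1.540045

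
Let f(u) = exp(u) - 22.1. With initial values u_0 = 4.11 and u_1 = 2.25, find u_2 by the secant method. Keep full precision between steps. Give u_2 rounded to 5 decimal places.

2.70587

f(u_0) = 38.846718, f(u_1) = -12.612264
u_2 = 2.250000 - (-12.612264)·(2.250000 - 4.110000)/(-12.612264 - (38.846718)) = 2.705874; f(u_2) = -7.132608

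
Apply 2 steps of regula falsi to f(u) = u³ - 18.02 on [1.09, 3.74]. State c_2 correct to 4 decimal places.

False-position update: c = (a·f(b) − b·f(a))/(f(b) − f(a)); replace the endpoint whose sign matches f(c).
f(1.090000) = -16.724971, f(3.740000) = 34.293624
step 1: c = 1.958726, f(c) = -10.505139 < 0 → new bracket [1.958726, 3.740000]
step 2: c = 2.376428, f(c) = -4.599339 < 0 → new bracket [2.376428, 3.740000]

2.3764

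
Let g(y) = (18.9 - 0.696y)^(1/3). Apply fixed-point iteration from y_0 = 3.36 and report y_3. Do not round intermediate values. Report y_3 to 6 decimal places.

2.576614

y_1 = g(3.360000) = 2.548978
y_2 = g(2.548978) = 2.577614
y_3 = g(2.577614) = 2.576614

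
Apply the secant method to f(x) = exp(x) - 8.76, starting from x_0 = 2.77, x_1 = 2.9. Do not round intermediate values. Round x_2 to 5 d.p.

2.34760

Secant update: x_(k+1) = x_k − f(x_k)·(x_k − x_(k-1))/(f(x_k) − f(x_(k-1))).
f(x_0) = 7.198634, f(x_1) = 9.414145
x_2 = 2.900000 - (9.414145)·(2.900000 - 2.770000)/(9.414145 - (7.198634)) = 2.347604; f(x_2) = 1.700480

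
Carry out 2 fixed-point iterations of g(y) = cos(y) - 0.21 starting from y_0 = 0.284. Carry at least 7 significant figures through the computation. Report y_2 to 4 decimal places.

y_1 = g(0.284000) = 0.749942
y_2 = g(0.749942) = 0.521728

0.5217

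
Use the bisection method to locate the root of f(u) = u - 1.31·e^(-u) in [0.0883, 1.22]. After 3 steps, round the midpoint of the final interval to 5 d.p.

0.72488

f(0.088300) = -1.110987, f(1.220000) = 0.833248 (opposite signs)
step 1: m = 0.654150, f(m) = -0.026898 < 0 → root in [0.654150, 1.220000]
step 2: m = 0.937075, f(m) = 0.423854 > 0 → root in [0.654150, 0.937075]
step 3: m = 0.795613, f(m) = 0.204403 > 0 → root in [0.654150, 0.795613]
Midpoint of [0.654150, 0.795613] = 0.724881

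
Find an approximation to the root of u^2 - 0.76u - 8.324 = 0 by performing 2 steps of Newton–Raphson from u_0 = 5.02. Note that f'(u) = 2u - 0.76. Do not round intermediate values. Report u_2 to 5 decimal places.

3.30614

Newton update: u ← u − f(u)/f'(u).
u_0 = 5.020000: f = 13.061200, f' = 9.280000 → u_1 = 5.020000 - (13.061200)/(9.280000) = 3.612543
u_1 = 3.612543: f = 1.980935, f' = 6.465086 → u_2 = 3.612543 - (1.980935)/(6.465086) = 3.306138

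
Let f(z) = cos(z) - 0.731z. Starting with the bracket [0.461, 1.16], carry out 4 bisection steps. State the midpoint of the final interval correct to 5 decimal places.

0.87603

f(0.461000) = 0.558617, f(1.160000) = -0.448620 (opposite signs)
step 1: m = 0.810500, f(m) = 0.096661 > 0 → root in [0.810500, 1.160000]
step 2: m = 0.985250, f(m) = -0.167563 < 0 → root in [0.810500, 0.985250]
step 3: m = 0.897875, f(m) = -0.033073 < 0 → root in [0.810500, 0.897875]
step 4: m = 0.854187, f(m) = 0.032420 > 0 → root in [0.854187, 0.897875]
Midpoint of [0.854187, 0.897875] = 0.876031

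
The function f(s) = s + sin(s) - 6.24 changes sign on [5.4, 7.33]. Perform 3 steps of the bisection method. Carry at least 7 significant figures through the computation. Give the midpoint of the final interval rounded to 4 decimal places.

f(5.400000) = -1.612764, f(7.330000) = 1.955834 (opposite signs)
step 1: m = 6.365000, f(m) = 0.206723 > 0 → root in [5.400000, 6.365000]
step 2: m = 5.882500, f(m) = -0.747549 < 0 → root in [5.882500, 6.365000]
step 3: m = 6.123750, f(m) = -0.275011 < 0 → root in [6.123750, 6.365000]
Midpoint of [6.123750, 6.365000] = 6.244375

6.2444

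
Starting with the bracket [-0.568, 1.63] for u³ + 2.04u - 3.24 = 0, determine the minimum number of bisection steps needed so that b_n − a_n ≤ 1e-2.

8

Initial width b − a = 1.63 − -0.568 = 2.198000.
After n steps the width is (b−a)/2^n; need (b−a)/2^n ≤ 1e-2.
So n ≥ log₂(2.198000/1e-2) = log₂(219.8000) ≈ 7.7800.
Hence n = 8.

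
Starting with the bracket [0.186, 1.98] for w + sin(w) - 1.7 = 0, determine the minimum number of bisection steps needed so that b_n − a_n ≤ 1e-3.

Initial width b − a = 1.98 − 0.186 = 1.794000.
After n steps the width is (b−a)/2^n; need (b−a)/2^n ≤ 1e-3.
So n ≥ log₂(1.794000/1e-3) = log₂(1794.0000) ≈ 10.8090.
Hence n = 11.

11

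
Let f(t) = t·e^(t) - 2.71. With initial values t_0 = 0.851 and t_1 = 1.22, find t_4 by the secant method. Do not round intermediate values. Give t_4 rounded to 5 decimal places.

Secant update: t_(k+1) = t_k − f(t_k)·(t_k − t_(k-1))/(f(t_k) − f(t_(k-1))).
f(t_0) = -0.716968, f(t_1) = 1.422369
t_2 = 1.220000 - (1.422369)·(1.220000 - 0.851000)/(1.422369 - (-0.716968)) = 0.974665; f(t_2) = -0.126865
t_3 = 0.974665 - (-0.126865)·(0.974665 - 1.220000)/(-0.126865 - (1.422369)) = 0.994755; f(t_3) = -0.020119
t_4 = 0.994755 - (-0.020119)·(0.994755 - 0.974665)/(-0.020119 - (-0.126865)) = 0.998542; f(t_4) = 0.000363

0.99854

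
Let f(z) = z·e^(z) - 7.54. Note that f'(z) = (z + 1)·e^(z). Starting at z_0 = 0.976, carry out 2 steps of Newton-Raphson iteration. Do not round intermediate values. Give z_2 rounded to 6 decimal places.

1.641003

Newton update: z ← z − f(z)/f'(z).
z_0 = 0.976000: f = -4.949872, f' = 5.243948 → z_1 = 0.976000 - (-4.949872)/(5.243948) = 1.919921
z_1 = 1.919921: f = 5.554665, f' = 19.915084 → z_2 = 1.919921 - (5.554665)/(19.915084) = 1.641003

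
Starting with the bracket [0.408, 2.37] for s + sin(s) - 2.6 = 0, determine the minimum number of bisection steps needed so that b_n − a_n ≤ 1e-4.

Initial width b − a = 2.37 − 0.408 = 1.962000.
After n steps the width is (b−a)/2^n; need (b−a)/2^n ≤ 1e-4.
So n ≥ log₂(1.962000/1e-4) = log₂(19620.0000) ≈ 14.2600.
Hence n = 15.

15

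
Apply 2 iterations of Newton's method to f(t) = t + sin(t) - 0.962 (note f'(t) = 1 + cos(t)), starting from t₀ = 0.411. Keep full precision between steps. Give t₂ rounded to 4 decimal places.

0.4907

Newton update: t ← t − f(t)/f'(t).
t_0 = 0.411000: f = -0.151474, f' = 1.916722 → t_1 = 0.411000 - (-0.151474)/(1.916722) = 0.490028
t_1 = 0.490028: f = -0.001322, f' = 1.882320 → t_2 = 0.490028 - (-0.001322)/(1.882320) = 0.490730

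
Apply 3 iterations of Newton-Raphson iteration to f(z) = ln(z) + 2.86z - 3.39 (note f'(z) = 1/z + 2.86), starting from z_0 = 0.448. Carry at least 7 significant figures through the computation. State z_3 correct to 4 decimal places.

z_0 = 0.448000: f = -2.911682, f' = 5.092143 → z_1 = 0.448000 - (-2.911682)/(5.092143) = 1.019799
z_1 = 1.019799: f = -0.453769, f' = 3.840585 → z_2 = 1.019799 - (-0.453769)/(3.840585) = 1.137950
z_2 = 1.137950: f = -0.006234, f' = 3.738773 → z_3 = 1.137950 - (-0.006234)/(3.738773) = 1.139618

1.1396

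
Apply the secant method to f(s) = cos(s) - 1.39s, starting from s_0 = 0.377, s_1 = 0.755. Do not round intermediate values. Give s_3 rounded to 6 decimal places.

f(s_0) = 0.405743, f(s_1) = -0.321178
s_2 = 0.755000 - (-0.321178)·(0.755000 - 0.377000)/(-0.321178 - (0.405743)) = 0.587987; f(s_2) = 0.014757
s_3 = 0.587987 - (0.014757)·(0.587987 - 0.755000)/(0.014757 - (-0.321178)) = 0.595324; f(s_3) = 0.000467

0.595324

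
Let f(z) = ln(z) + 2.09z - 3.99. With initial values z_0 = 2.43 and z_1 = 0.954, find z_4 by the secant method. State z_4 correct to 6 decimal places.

1.665114

f(z_0) = 1.976591, f(z_1) = -2.043232
z_2 = 0.954000 - (-2.043232)·(0.954000 - 2.430000)/(-2.043232 - (1.976591)) = 1.704235; f(z_2) = 0.104966
z_3 = 1.704235 - (0.104966)·(1.704235 - 0.954000)/(0.104966 - (-2.043232)) = 1.667576; f(z_3) = 0.006606
z_4 = 1.667576 - (0.006606)·(1.667576 - 1.704235)/(0.006606 - (0.104966)) = 1.665114; f(z_4) = -0.000017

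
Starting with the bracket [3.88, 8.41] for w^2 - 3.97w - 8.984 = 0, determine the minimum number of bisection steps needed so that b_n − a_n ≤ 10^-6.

23

Initial width b − a = 8.41 − 3.88 = 4.530000.
After n steps the width is (b−a)/2^n; need (b−a)/2^n ≤ 10^-6.
So n ≥ log₂(4.530000/10^-6) = log₂(4530000.0000) ≈ 22.1111.
Hence n = 23.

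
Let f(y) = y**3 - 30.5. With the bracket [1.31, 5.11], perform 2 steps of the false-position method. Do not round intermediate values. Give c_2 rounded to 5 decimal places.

f(1.310000) = -28.251909, f(5.110000) = 102.932831
step 1: c = 2.128367, f(c) = -20.858613 < 0 → new bracket [2.128367, 5.110000]
step 2: c = 2.630766, f(c) = -12.292649 < 0 → new bracket [2.630766, 5.110000]

2.63077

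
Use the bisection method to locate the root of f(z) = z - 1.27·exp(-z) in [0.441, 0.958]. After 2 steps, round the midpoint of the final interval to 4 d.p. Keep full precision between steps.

0.6349

f(0.441000) = -0.376109, f(0.958000) = 0.470753 (opposite signs)
step 1: m = 0.699500, f(m) = 0.068521 > 0 → root in [0.441000, 0.699500]
step 2: m = 0.570250, f(m) = -0.147788 < 0 → root in [0.570250, 0.699500]
Midpoint of [0.570250, 0.699500] = 0.634875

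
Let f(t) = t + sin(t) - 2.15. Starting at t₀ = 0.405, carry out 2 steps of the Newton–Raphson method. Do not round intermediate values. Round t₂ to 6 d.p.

1.209822

Newton update: t ← t − f(t)/f'(t).
f'(t) = 1 + cos(t)
t_0 = 0.405000: f = -1.350981, f' = 1.919102 → t_1 = 0.405000 - (-1.350981)/(1.919102) = 1.108965
t_1 = 1.108965: f = -0.145797, f' = 1.445588 → t_2 = 1.108965 - (-0.145797)/(1.445588) = 1.209822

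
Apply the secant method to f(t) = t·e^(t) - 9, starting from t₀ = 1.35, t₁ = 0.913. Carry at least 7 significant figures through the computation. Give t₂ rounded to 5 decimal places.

f(t_0) = -3.792476, f(t_1) = -6.724999
t_2 = 0.913000 - (-6.724999)·(0.913000 - 1.350000)/(-6.724999 - (-3.792476)) = 1.915149; f(t_2) = 3.999931

1.91515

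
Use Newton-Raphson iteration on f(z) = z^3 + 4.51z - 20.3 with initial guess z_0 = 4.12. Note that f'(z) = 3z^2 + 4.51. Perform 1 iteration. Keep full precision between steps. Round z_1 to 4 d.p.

2.8894

z_0 = 4.120000: f = 68.215728, f' = 55.433200 → z_1 = 4.120000 - (68.215728)/(55.433200) = 2.889407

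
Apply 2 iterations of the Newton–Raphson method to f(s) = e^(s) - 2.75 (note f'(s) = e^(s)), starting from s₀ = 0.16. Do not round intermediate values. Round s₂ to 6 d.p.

1.114923

s_0 = 0.160000: f = -1.576489, f' = 1.173511 → s_1 = 0.160000 - (-1.576489)/(1.173511) = 1.503395
s_1 = 1.503395: f = 1.746932, f' = 4.496932 → s_2 = 1.503395 - (1.746932)/(4.496932) = 1.114923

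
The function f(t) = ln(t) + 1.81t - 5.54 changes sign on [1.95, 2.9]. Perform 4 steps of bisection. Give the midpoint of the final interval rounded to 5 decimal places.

f(1.950000) = -1.342671, f(2.900000) = 0.773711 (opposite signs)
step 1: m = 2.425000, f(m) = -0.264918 < 0 → root in [2.425000, 2.900000]
step 2: m = 2.662500, f(m) = 0.258391 > 0 → root in [2.425000, 2.662500]
step 3: m = 2.543750, f(m) = -0.002173 < 0 → root in [2.543750, 2.662500]
step 4: m = 2.603125, f(m) = 0.128369 > 0 → root in [2.543750, 2.603125]
Midpoint of [2.543750, 2.603125] = 2.573437

2.57344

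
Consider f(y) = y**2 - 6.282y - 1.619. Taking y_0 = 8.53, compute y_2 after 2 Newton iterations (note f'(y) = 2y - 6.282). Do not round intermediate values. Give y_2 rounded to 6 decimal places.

y_0 = 8.530000: f = 17.556440, f' = 10.778000 → y_1 = 8.530000 - (17.556440)/(10.778000) = 6.901086
y_1 = 6.901086: f = 2.653362, f' = 7.520171 → y_2 = 6.901086 - (2.653362)/(7.520171) = 6.548253

6.548253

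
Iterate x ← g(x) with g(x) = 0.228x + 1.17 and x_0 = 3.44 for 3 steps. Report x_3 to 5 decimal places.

x_1 = g(3.440000) = 1.954320
x_2 = g(1.954320) = 1.615585
x_3 = g(1.615585) = 1.538353

1.53835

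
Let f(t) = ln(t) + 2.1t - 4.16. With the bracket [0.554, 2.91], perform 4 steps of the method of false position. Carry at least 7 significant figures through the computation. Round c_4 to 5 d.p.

f(0.554000) = -3.587191, f(2.910000) = 3.019153
step 1: c = 1.833289, f(c) = 0.296018 > 0 → new bracket [0.554000, 1.833289]
step 2: c = 1.735768, f(c) = 0.036564 > 0 → new bracket [0.554000, 1.735768]
step 3: c = 1.723844, f(c) = 0.004630 > 0 → new bracket [0.554000, 1.723844]
step 4: c = 1.722336, f(c) = 0.000588 > 0 → new bracket [0.554000, 1.722336]

1.72234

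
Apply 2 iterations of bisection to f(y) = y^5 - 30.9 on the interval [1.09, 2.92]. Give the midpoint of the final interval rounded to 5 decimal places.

f(1.090000) = -29.361376, f(2.920000) = 181.382531 (opposite signs)
step 1: m = 2.005000, f(m) = 1.502005 > 0 → root in [1.090000, 2.005000]
step 2: m = 1.547500, f(m) = -22.025308 < 0 → root in [1.547500, 2.005000]
Midpoint of [1.547500, 2.005000] = 1.776250

1.77625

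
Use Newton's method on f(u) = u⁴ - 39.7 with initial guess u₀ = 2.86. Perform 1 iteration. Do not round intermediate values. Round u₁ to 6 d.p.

2.569260

Newton update: u ← u − f(u)/f'(u).
f'(u) = 4u³
u_0 = 2.860000: f = 27.205856, f' = 93.574624 → u_1 = 2.860000 - (27.205856)/(93.574624) = 2.569260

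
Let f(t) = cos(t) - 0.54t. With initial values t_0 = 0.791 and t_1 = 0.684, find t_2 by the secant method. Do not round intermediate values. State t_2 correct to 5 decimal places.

1.01870

f(t_0) = 0.275995, f(t_1) = 0.405691
t_2 = 0.684000 - (0.405691)·(0.684000 - 0.791000)/(0.405691 - (0.275995)) = 1.018696; f(t_2) = -0.025619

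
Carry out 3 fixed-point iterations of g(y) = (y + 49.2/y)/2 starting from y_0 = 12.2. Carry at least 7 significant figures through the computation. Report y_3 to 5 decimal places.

y_1 = g(12.200000) = 8.116393
y_2 = g(8.116393) = 7.089100
y_3 = g(7.089100) = 7.014666

7.01467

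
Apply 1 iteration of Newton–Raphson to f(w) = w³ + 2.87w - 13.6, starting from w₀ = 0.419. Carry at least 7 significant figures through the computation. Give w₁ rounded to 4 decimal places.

4.0472

f'(w) = 3w² + 2.87
w_0 = 0.419000: f = -12.323910, f' = 3.396683 → w_1 = 0.419000 - (-12.323910)/(3.396683) = 4.047219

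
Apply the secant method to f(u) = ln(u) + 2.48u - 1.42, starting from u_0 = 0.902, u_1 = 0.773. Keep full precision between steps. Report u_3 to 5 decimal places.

f(u_0) = 0.713819, f(u_1) = 0.239564
u_2 = 0.773000 - (0.239564)·(0.773000 - 0.902000)/(0.239564 - (0.713819)) = 0.707837; f(u_2) = -0.010104
u_3 = 0.707837 - (-0.010104)·(0.707837 - 0.773000)/(-0.010104 - (0.239564)) = 0.710475; f(u_3) = 0.000155

0.71047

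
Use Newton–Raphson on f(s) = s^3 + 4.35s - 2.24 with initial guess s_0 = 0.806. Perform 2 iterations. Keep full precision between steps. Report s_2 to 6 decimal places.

f'(s) = 3s^2 + 4.35
s_0 = 0.806000: f = 1.789707, f' = 6.298908 → s_1 = 0.806000 - (1.789707)/(6.298908) = 0.521870
s_1 = 0.521870: f = 0.172267, f' = 5.167046 → s_2 = 0.521870 - (0.172267)/(5.167046) = 0.488531

0.488531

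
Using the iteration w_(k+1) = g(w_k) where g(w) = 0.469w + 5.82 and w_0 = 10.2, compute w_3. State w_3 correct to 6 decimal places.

w_1 = g(10.200000) = 10.603800
w_2 = g(10.603800) = 10.793182
w_3 = g(10.793182) = 10.882002

10.882002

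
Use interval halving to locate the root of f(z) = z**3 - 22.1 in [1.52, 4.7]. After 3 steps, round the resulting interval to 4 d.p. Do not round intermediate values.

[2.7125, 3.1100]

f(1.520000) = -18.588192, f(4.700000) = 81.723000 (opposite signs)
step 1: m = 3.110000, f(m) = 7.980231 > 0 → root in [1.520000, 3.110000]
step 2: m = 2.315000, f(m) = -9.693394 < 0 → root in [2.315000, 3.110000]
step 3: m = 2.712500, f(m) = -2.142357 < 0 → root in [2.712500, 3.110000]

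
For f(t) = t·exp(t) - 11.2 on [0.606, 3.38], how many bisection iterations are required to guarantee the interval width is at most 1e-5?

Initial width b − a = 3.38 − 0.606 = 2.774000.
After n steps the width is (b−a)/2^n; need (b−a)/2^n ≤ 1e-5.
So n ≥ log₂(2.774000/1e-5) = log₂(277400.0000) ≈ 18.0816.
Hence n = 19.

19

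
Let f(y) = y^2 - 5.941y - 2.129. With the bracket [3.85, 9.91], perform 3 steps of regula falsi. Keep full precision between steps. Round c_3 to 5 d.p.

6.11371

f(3.850000) = -10.179350, f(9.910000) = 37.203790
step 1: c = 5.151874, f(c) = -6.194479 < 0 → new bracket [5.151874, 9.910000]
step 2: c = 5.831028, f(c) = -2.770251 < 0 → new bracket [5.831028, 9.910000]
step 3: c = 6.113706, f(c) = -1.073128 < 0 → new bracket [6.113706, 9.910000]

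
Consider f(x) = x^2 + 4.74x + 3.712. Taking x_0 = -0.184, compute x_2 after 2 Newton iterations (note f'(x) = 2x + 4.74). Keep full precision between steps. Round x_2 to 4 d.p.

x_0 = -0.184000: f = 2.873696, f' = 4.372000 → x_1 = -0.184000 - (2.873696)/(4.372000) = -0.841296
x_1 = -0.841296: f = 0.432037, f' = 3.057409 → x_2 = -0.841296 - (0.432037)/(3.057409) = -0.982604

-0.9826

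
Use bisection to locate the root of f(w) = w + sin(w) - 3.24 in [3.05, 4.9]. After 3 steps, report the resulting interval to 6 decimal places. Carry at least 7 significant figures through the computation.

f(3.050000) = -0.098535, f(4.900000) = 0.677547 (opposite signs)
step 1: m = 3.975000, f(m) = -0.005227 < 0 → root in [3.975000, 4.900000]
step 2: m = 4.437500, f(m) = 0.235045 > 0 → root in [3.975000, 4.437500]
step 3: m = 4.206250, f(m) = 0.091627 > 0 → root in [3.975000, 4.206250]

[3.975000, 4.206250]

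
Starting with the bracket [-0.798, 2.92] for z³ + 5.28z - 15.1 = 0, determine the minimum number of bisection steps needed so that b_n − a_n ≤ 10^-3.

Initial width b − a = 2.92 − -0.798 = 3.718000.
After n steps the width is (b−a)/2^n; need (b−a)/2^n ≤ 10^-3.
So n ≥ log₂(3.718000/10^-3) = log₂(3718.0000) ≈ 11.8603.
Hence n = 12.

12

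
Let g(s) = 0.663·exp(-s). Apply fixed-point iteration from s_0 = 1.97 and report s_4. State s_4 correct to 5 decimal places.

s_1 = g(1.970000) = 0.092460
s_2 = g(0.092460) = 0.604448
s_3 = g(0.604448) = 0.362247
s_4 = g(0.362247) = 0.461521

0.46152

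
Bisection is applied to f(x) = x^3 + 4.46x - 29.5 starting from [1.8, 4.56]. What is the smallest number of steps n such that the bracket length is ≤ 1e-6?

Initial width b − a = 4.56 − 1.8 = 2.760000.
After n steps the width is (b−a)/2^n; need (b−a)/2^n ≤ 1e-6.
So n ≥ log₂(2.760000/1e-6) = log₂(2760000.0000) ≈ 21.3962.
Hence n = 22.

22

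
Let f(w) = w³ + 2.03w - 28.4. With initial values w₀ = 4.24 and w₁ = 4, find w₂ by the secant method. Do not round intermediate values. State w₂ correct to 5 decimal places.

f(w_0) = 56.432224, f(w_1) = 43.720000
w_2 = 4.000000 - (43.720000)·(4.000000 - 4.240000)/(43.720000 - (56.432224)) = 3.174590; f(w_2) = 10.037996

3.17459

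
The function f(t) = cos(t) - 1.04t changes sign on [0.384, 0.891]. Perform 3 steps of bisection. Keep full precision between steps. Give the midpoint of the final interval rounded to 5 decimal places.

f(0.384000) = 0.527814, f(0.891000) = -0.298005 (opposite signs)
step 1: m = 0.637500, f(m) = 0.140586 > 0 → root in [0.637500, 0.891000]
step 2: m = 0.764250, f(m) = -0.072918 < 0 → root in [0.637500, 0.764250]
step 3: m = 0.700875, f(m) = 0.035368 > 0 → root in [0.700875, 0.764250]
Midpoint of [0.700875, 0.764250] = 0.732563

0.73256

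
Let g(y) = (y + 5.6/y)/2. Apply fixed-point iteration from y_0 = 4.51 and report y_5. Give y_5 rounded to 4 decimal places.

y_1 = g(4.510000) = 2.875843
y_2 = g(2.875843) = 2.411549
y_3 = g(2.411549) = 2.366854
y_4 = g(2.366854) = 2.366432
y_5 = g(2.366432) = 2.366432

2.3664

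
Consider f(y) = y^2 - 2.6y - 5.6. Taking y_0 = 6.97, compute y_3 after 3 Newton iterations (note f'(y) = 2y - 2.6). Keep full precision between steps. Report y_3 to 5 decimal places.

4.00136

Newton update: y ← y − f(y)/f'(y).
y_0 = 6.970000: f = 24.858900, f' = 11.340000 → y_1 = 6.970000 - (24.858900)/(11.340000) = 4.777857
y_1 = 4.777857: f = 4.805490, f' = 6.955714 → y_2 = 4.777857 - (4.805490)/(6.955714) = 4.086988
y_2 = 4.086988: f = 0.477301, f' = 5.573975 → y_3 = 4.086988 - (0.477301)/(5.573975) = 4.001358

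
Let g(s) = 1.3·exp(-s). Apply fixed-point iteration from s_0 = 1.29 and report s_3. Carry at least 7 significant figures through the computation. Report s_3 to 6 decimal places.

0.523842

s_1 = g(1.290000) = 0.357852
s_2 = g(0.357852) = 0.908929
s_3 = g(0.908929) = 0.523842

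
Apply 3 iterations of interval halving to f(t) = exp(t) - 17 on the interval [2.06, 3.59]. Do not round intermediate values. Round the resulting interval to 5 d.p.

f(2.060000) = -9.154030, f(3.590000) = 19.234076 (opposite signs)
step 1: m = 2.825000, f(m) = -0.139055 < 0 → root in [2.825000, 3.590000]
step 2: m = 3.207500, f(m) = 7.717216 > 0 → root in [2.825000, 3.207500]
step 3: m = 3.016250, f(m) = 3.414593 > 0 → root in [2.825000, 3.016250]

[2.82500, 3.01625]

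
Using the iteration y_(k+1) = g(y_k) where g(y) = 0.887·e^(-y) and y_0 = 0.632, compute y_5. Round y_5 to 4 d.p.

y_1 = g(0.632000) = 0.471465
y_2 = g(0.471465) = 0.553565
y_3 = g(0.553565) = 0.509933
y_4 = g(0.509933) = 0.532675
y_5 = g(0.532675) = 0.520698

0.5207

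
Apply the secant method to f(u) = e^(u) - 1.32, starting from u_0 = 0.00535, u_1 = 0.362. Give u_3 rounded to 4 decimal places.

Secant update: u_(k+1) = u_k − f(u_k)·(u_k − u_(k-1))/(f(u_k) − f(u_(k-1))).
f(u_0) = -0.314636, f(u_1) = 0.116199
u_2 = 0.362000 - (0.116199)·(0.362000 - 0.005350)/(0.116199 - (-0.314636)) = 0.265809; f(u_2) = -0.015514
u_3 = 0.265809 - (-0.015514)·(0.265809 - 0.362000)/(-0.015514 - (0.116199)) = 0.277139; f(u_3) = -0.000650

0.2771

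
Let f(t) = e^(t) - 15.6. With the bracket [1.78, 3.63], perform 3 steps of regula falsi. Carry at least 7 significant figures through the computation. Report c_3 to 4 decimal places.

2.6859

f(1.780000) = -9.670144, f(3.630000) = 22.112817
step 1: c = 2.342873, f(c) = -5.188897 < 0 → new bracket [2.342873, 3.630000]
step 2: c = 2.587501, f(c) = -2.303497 < 0 → new bracket [2.587501, 3.630000]
step 3: c = 2.685853, f(c) = -0.929289 < 0 → new bracket [2.685853, 3.630000]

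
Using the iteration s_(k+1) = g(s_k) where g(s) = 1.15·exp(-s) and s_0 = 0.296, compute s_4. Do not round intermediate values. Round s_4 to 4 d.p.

s_1 = g(0.296000) = 0.855356
s_2 = g(0.855356) = 0.488902
s_3 = g(0.488902) = 0.705294
s_4 = g(0.705294) = 0.568058

0.5681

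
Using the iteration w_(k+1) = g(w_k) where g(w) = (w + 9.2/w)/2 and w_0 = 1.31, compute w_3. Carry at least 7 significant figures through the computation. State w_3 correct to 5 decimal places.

w_1 = g(1.310000) = 4.166450
w_2 = g(4.166450) = 3.187283
w_3 = g(3.187283) = 3.036877

3.03688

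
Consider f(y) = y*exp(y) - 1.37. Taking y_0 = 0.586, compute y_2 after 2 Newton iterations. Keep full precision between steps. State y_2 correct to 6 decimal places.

0.688380

f'(y) = (y+1)*exp(y)
y_0 = 0.586000: f = -0.317083, f' = 2.849704 → y_1 = 0.586000 - (-0.317083)/(2.849704) = 0.697269
y_1 = 0.697269: f = 0.030297, f' = 3.408557 → y_2 = 0.697269 - (0.030297)/(3.408557) = 0.688380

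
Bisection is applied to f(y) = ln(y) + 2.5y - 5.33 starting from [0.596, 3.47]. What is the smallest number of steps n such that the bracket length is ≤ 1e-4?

15

Initial width b − a = 3.47 − 0.596 = 2.874000.
After n steps the width is (b−a)/2^n; need (b−a)/2^n ≤ 1e-4.
So n ≥ log₂(2.874000/1e-4) = log₂(28740.0000) ≈ 14.8108.
Hence n = 15.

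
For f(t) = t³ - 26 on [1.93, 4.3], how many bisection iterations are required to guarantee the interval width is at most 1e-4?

15

Initial width b − a = 4.3 − 1.93 = 2.370000.
After n steps the width is (b−a)/2^n; need (b−a)/2^n ≤ 1e-4.
So n ≥ log₂(2.370000/1e-4) = log₂(23700.0000) ≈ 14.5326.
Hence n = 15.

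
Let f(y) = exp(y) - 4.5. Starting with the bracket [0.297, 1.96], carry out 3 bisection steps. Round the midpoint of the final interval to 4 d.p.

1.4403

f(0.297000) = -3.154185, f(1.960000) = 2.599327 (opposite signs)
step 1: m = 1.128500, f(m) = -1.408984 < 0 → root in [1.128500, 1.960000]
step 2: m = 1.544250, f(m) = 0.184457 > 0 → root in [1.128500, 1.544250]
step 3: m = 1.336375, f(m) = -0.694775 < 0 → root in [1.336375, 1.544250]
Midpoint of [1.336375, 1.544250] = 1.440312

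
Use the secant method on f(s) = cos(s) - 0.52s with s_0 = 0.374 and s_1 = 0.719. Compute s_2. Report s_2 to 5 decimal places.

1.08403

f(s_0) = 0.736393, f(s_1) = 0.378585
s_2 = 0.719000 - (0.378585)·(0.719000 - 0.374000)/(0.378585 - (0.736393)) = 1.084032; f(s_2) = -0.095929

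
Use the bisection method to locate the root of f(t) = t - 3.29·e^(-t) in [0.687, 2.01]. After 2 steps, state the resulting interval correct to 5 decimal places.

[1.01775, 1.34850]

f(0.687000) = -0.968143, f(2.010000) = 1.569177 (opposite signs)
step 1: m = 1.348500, f(m) = 0.494319 > 0 → root in [0.687000, 1.348500]
step 2: m = 1.017750, f(m) = -0.171280 < 0 → root in [1.017750, 1.348500]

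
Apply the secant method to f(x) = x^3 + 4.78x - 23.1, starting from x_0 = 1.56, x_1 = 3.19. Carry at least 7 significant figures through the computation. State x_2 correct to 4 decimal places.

2.0897

Secant update: x_(k+1) = x_k − f(x_k)·(x_k − x_(k-1))/(f(x_k) − f(x_(k-1))).
f(x_0) = -11.846784, f(x_1) = 24.609959
x_2 = 3.190000 - (24.609959)·(3.190000 - 1.560000)/(24.609959 - (-11.846784)) = 2.089676; f(x_2) = -3.986267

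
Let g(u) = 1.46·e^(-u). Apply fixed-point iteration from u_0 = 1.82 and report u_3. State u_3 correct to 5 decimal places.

u_1 = g(1.820000) = 0.236558
u_2 = g(0.236558) = 1.152437
u_3 = g(1.152437) = 0.461164

0.46116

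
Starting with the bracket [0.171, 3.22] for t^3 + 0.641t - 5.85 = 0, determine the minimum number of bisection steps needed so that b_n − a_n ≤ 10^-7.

25

Initial width b − a = 3.22 − 0.171 = 3.049000.
After n steps the width is (b−a)/2^n; need (b−a)/2^n ≤ 10^-7.
So n ≥ log₂(3.049000/10^-7) = log₂(30490000.0000) ≈ 24.8618.
Hence n = 25.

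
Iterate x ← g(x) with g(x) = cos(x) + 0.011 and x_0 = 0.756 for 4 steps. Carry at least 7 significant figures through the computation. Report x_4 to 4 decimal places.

x_1 = g(0.756000) = 0.738586
x_2 = g(0.738586) = 0.750421
x_3 = g(0.750421) = 0.742402
x_4 = g(0.742402) = 0.747847

0.7478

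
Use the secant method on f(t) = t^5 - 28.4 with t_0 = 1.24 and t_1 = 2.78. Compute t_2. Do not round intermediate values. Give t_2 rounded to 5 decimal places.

Secant update: t_(k+1) = t_k − f(t_k)·(t_k − t_(k-1))/(f(t_k) − f(t_(k-1))).
f(t_0) = -25.468375, f(t_1) = 137.644303
t_2 = 2.780000 - (137.644303)·(2.780000 - 1.240000)/(137.644303 - (-25.468375)) = 1.480455; f(t_2) = -21.288251

1.48046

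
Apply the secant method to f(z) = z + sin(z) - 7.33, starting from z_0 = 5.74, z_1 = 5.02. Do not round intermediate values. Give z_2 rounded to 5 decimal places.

f(z_0) = -2.106865, f(z_1) = -3.263060
z_2 = 5.020000 - (-3.263060)·(5.020000 - 5.740000)/(-3.263060 - (-2.106865)) = 7.052014; f(z_2) = 0.417308

7.05201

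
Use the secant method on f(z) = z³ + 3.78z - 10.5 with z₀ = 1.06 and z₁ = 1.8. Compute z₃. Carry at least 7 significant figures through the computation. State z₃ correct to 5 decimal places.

1.62771

f(z_0) = -5.302184, f(z_1) = 2.136000
z_2 = 1.800000 - (2.136000)·(1.800000 - 1.060000)/(2.136000 - (-5.302184)) = 1.587497; f(z_2) = -0.498541
z_3 = 1.587497 - (-0.498541)·(1.587497 - 1.800000)/(-0.498541 - (2.136000)) = 1.627709; f(z_3) = -0.034747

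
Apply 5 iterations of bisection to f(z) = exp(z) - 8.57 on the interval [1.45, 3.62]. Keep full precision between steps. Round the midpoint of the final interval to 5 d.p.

2.16203

f(1.450000) = -4.306885, f(3.620000) = 28.767568 (opposite signs)
step 1: m = 2.535000, f(m) = 4.046431 > 0 → root in [1.450000, 2.535000]
step 2: m = 1.992500, f(m) = -1.236155 < 0 → root in [1.992500, 2.535000]
step 3: m = 2.263750, f(m) = 1.049093 > 0 → root in [1.992500, 2.263750]
step 4: m = 2.128125, f(m) = -0.170896 < 0 → root in [2.128125, 2.263750]
step 5: m = 2.195937, f(m) = 0.418424 > 0 → root in [2.128125, 2.195937]
Midpoint of [2.128125, 2.195937] = 2.162031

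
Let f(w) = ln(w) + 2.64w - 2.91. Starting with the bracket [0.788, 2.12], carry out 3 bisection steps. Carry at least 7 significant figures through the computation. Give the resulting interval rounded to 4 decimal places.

[0.9545, 1.1210]

f(0.788000) = -1.067937, f(2.120000) = 3.438216 (opposite signs)
step 1: m = 1.454000, f(m) = 1.302878 > 0 → root in [0.788000, 1.454000]
step 2: m = 1.121000, f(m) = 0.163661 > 0 → root in [0.788000, 1.121000]
step 3: m = 0.954500, f(m) = -0.436688 < 0 → root in [0.954500, 1.121000]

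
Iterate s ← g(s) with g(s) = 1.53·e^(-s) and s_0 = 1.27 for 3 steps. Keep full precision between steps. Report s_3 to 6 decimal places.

0.565335

s_1 = g(1.270000) = 0.429672
s_2 = g(0.429672) = 0.995605
s_3 = g(0.995605) = 0.565335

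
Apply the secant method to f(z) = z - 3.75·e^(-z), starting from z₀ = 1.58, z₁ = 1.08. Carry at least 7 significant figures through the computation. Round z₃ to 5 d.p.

f(z_0) = 0.807593, f(z_1) = -0.193483
z_2 = 1.080000 - (-0.193483)·(1.080000 - 1.580000)/(-0.193483 - (0.807593)) = 1.176638; f(z_2) = 0.020461
z_3 = 1.176638 - (0.020461)·(1.176638 - 1.080000)/(0.020461 - (-0.193483)) = 1.167395; f(z_3) = 0.000484

1.16740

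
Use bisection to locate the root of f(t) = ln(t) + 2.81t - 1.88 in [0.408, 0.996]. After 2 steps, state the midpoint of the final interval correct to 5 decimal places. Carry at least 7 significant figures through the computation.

f(0.408000) = -1.630008, f(0.996000) = 0.914752 (opposite signs)
step 1: m = 0.702000, f(m) = -0.261202 < 0 → root in [0.702000, 0.996000]
step 2: m = 0.849000, f(m) = 0.341994 > 0 → root in [0.702000, 0.849000]
Midpoint of [0.702000, 0.849000] = 0.775500

0.77550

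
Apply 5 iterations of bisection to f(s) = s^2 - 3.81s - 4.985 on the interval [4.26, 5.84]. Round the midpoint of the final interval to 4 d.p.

f(4.260000) = -3.068000, f(5.840000) = 6.870200 (opposite signs)
step 1: m = 5.050000, f(m) = 1.277000 > 0 → root in [4.260000, 5.050000]
step 2: m = 4.655000, f(m) = -1.051525 < 0 → root in [4.655000, 5.050000]
step 3: m = 4.852500, f(m) = 0.073731 > 0 → root in [4.655000, 4.852500]
step 4: m = 4.753750, f(m) = -0.498648 < 0 → root in [4.753750, 4.852500]
step 5: m = 4.803125, f(m) = -0.214896 < 0 → root in [4.803125, 4.852500]
Midpoint of [4.803125, 4.852500] = 4.827812

4.8278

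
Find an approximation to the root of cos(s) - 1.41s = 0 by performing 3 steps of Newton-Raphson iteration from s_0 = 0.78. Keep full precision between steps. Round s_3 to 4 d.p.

Newton update: s ← s − f(s)/f'(s).
f'(s) = -sin(s) - 1.41
s_0 = 0.780000: f = -0.388886, f' = -2.113279 → s_1 = 0.780000 - (-0.388886)/(-2.113279) = 0.595980
s_1 = 0.595980: f = -0.012732, f' = -1.971320 → s_2 = 0.595980 - (-0.012732)/(-1.971320) = 0.589521
s_2 = 0.589521: f = -0.000017, f' = -1.965963 → s_3 = 0.589521 - (-0.000017)/(-1.965963) = 0.589512

0.5895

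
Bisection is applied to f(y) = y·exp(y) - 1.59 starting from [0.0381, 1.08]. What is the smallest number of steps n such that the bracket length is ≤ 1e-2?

Initial width b − a = 1.08 − 0.0381 = 1.041900.
After n steps the width is (b−a)/2^n; need (b−a)/2^n ≤ 1e-2.
So n ≥ log₂(1.041900/1e-2) = log₂(104.1900) ≈ 6.7031.
Hence n = 7.

7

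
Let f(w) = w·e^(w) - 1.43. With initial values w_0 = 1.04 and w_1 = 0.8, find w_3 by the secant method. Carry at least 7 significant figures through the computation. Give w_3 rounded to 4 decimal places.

f(w_0) = 1.512386, f(w_1) = 0.350433
w_2 = 0.800000 - (0.350433)·(0.800000 - 1.040000)/(0.350433 - (1.512386)) = 0.727619; f(w_2) = 0.076276
w_3 = 0.727619 - (0.076276)·(0.727619 - 0.800000)/(0.076276 - (0.350433)) = 0.707481; f(w_3) = 0.005389

0.7075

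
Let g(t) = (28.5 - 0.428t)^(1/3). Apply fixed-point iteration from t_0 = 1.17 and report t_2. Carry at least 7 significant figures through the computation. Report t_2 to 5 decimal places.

3.00740

t_1 = g(1.170000) = 3.036561
t_2 = g(3.036561) = 3.007402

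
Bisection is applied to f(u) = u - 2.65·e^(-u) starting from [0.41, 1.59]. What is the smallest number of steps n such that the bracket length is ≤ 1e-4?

Initial width b − a = 1.59 − 0.41 = 1.180000.
After n steps the width is (b−a)/2^n; need (b−a)/2^n ≤ 1e-4.
So n ≥ log₂(1.180000/1e-4) = log₂(11800.0000) ≈ 13.5265.
Hence n = 14.

14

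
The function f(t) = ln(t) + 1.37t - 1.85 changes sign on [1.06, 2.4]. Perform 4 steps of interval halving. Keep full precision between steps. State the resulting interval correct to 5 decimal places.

[1.14375, 1.22750]

f(1.060000) = -0.339531, f(2.400000) = 2.313469 (opposite signs)
step 1: m = 1.730000, f(m) = 1.068221 > 0 → root in [1.060000, 1.730000]
step 2: m = 1.395000, f(m) = 0.394044 > 0 → root in [1.060000, 1.395000]
step 3: m = 1.227500, f(m) = 0.036655 > 0 → root in [1.060000, 1.227500]
step 4: m = 1.143750, f(m) = -0.148750 < 0 → root in [1.143750, 1.227500]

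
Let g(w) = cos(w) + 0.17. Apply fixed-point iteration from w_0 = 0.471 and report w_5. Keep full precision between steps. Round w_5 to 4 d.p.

0.9068

w_1 = g(0.471000) = 1.061115
w_2 = g(1.061115) = 0.657899
w_3 = g(0.657899) = 0.961279
w_4 = g(0.961279) = 0.742472
w_5 = g(0.742472) = 0.906799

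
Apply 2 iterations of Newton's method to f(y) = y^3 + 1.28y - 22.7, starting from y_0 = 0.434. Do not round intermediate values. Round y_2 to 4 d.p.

f'(y) = 3y^2 + 1.28
y_0 = 0.434000: f = -22.062733, f' = 1.845068 → y_1 = 0.434000 - (-22.062733)/(1.845068) = 12.391680
y_1 = 12.391680: f = 1895.950269, f' = 461.941231 → y_2 = 12.391680 - (1895.950269)/(461.941231) = 8.287370

8.2874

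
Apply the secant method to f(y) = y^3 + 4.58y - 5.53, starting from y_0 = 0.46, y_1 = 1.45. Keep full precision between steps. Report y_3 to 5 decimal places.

f(y_0) = -3.325864, f(y_1) = 4.159625
y_2 = 1.450000 - (4.159625)·(1.450000 - 0.460000)/(4.159625 - (-3.325864)) = 0.899865; f(y_2) = -0.679946
y_3 = 0.899865 - (-0.679946)·(0.899865 - 1.450000)/(-0.679946 - (4.159625)) = 0.977157; f(y_3) = -0.121593

0.97716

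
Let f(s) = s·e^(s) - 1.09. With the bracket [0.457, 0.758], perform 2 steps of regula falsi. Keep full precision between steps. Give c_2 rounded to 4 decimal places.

0.5966

False-position update: c = (a·f(b) − b·f(a))/(f(b) − f(a)); replace the endpoint whose sign matches f(c).
f(0.457000) = -0.368247, f(0.758000) = 0.527575
step 1: c = 0.580732, f(c) = -0.052029 < 0 → new bracket [0.580732, 0.758000]
step 2: c = 0.596645, f(c) = -0.006482 < 0 → new bracket [0.596645, 0.758000]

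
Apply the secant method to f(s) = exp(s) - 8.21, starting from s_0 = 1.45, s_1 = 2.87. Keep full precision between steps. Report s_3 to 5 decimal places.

2.02410

f(s_0) = -3.946885, f(s_1) = 9.427018
s_2 = 2.870000 - (9.427018)·(2.870000 - 1.450000)/(9.427018 - (-3.946885)) = 1.869068; f(s_2) = -1.727747
s_3 = 1.869068 - (-1.727747)·(1.869068 - 2.870000)/(-1.727747 - (9.427018)) = 2.024101; f(s_3) = -0.640696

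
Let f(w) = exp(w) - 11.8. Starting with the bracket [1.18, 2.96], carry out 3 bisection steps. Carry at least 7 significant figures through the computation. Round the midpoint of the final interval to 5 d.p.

2.40375

f(1.180000) = -8.545626, f(2.960000) = 7.497972 (opposite signs)
step 1: m = 2.070000, f(m) = -3.875177 < 0 → root in [2.070000, 2.960000]
step 2: m = 2.515000, f(m) = 0.566609 > 0 → root in [2.070000, 2.515000]
step 3: m = 2.292500, f(m) = -1.900344 < 0 → root in [2.292500, 2.515000]
Midpoint of [2.292500, 2.515000] = 2.403750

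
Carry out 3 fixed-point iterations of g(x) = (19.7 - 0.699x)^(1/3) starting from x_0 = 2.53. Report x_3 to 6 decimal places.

x_1 = g(2.530000) = 2.617414
x_2 = g(2.617414) = 2.614438
x_3 = g(2.614438) = 2.614539

2.614539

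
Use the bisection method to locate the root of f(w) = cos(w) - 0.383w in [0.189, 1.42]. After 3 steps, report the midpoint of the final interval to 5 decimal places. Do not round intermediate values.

1.18919

f(0.189000) = 0.909806, f(1.420000) = -0.393635 (opposite signs)
step 1: m = 0.804500, f(m) = 0.385348 > 0 → root in [0.804500, 1.420000]
step 2: m = 1.112250, f(m) = 0.016653 > 0 → root in [1.112250, 1.420000]
step 3: m = 1.266125, f(m) = -0.184946 < 0 → root in [1.112250, 1.266125]
Midpoint of [1.112250, 1.266125] = 1.189188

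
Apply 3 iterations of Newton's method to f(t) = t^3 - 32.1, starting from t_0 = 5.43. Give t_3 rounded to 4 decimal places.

3.1849

Newton update: t ← t − f(t)/f'(t).
f'(t) = 3t^2
t_0 = 5.430000: f = 128.003007, f' = 88.454700 → t_1 = 5.430000 - (128.003007)/(88.454700) = 3.982898
t_1 = 3.982898: f = 31.082591, f' = 47.590420 → t_2 = 3.982898 - (31.082591)/(47.590420) = 3.329771
t_2 = 3.329771: f = 4.818405, f' = 33.262116 → t_3 = 3.329771 - (4.818405)/(33.262116) = 3.184909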